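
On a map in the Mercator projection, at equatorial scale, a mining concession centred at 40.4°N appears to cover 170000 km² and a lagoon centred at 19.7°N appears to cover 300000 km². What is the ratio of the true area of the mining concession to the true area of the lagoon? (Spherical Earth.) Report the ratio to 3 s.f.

Since Mercator area scale is 1/cos²φ, the true area equals the apparent area multiplied by cos²φ.
True area of mining concession: 170000 × cos²(40.4°) = 170000 × 0.5799 = 98590 km².
True area of lagoon: 300000 × cos²(19.7°) = 300000 × 0.8864 = 265900 km².
Ratio = 98590 / 265900 ≈ 0.371.

0.371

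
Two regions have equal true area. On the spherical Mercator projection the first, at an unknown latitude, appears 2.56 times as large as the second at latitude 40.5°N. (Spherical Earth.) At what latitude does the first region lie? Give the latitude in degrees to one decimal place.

61.6°

On Mercator, (apparent₁)/(apparent₂) = sec²φ₁ / sec²φ₂ when true areas are equal.
cos²φ₂ / cos²φ₁ = 2.56  ⇒  cos φ₁ = cos 40.5° / √2.56 = 0.7604/1.600 = 0.4753.
φ₁ = arccos(0.4753) ≈ 61.6°.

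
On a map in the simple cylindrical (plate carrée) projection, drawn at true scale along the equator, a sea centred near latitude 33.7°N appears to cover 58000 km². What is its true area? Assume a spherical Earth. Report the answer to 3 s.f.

For the equirectangular projection with φ₀ = 0 (plate carrée), h = 1 along meridians and k = sec φ along parallels.
Areal scale = h·k = 1 × sec φ; at 33.7°, h = 1.000, k = 1.202, so h·k = 1.202.
True area = apparent / (areal scale) = 58000 / 1.202 ≈ 48300 km².

48300 km²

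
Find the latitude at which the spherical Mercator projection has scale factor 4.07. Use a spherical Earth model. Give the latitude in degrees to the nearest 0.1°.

Mercator scale is k = sec φ = 1/cos φ.
1/cos φ = 4.07  ⇒  cos φ = 0.2457  ⇒  φ = arccos(0.2457) ≈ 75.8°.

75.8°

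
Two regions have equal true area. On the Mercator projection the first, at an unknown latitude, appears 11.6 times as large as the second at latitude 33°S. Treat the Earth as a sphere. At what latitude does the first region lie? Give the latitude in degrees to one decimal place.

For equal true areas on Mercator, apparent areas scale as sec²φ, so the ratio is cos²φ₂ / cos²φ₁.
cos²φ₂ / cos²φ₁ = 11.6  ⇒  cos φ₁ = cos 33° / √11.6 = 0.8387/3.406 = 0.2462.
φ₁ = arccos(0.2462) ≈ 75.7°.

75.7°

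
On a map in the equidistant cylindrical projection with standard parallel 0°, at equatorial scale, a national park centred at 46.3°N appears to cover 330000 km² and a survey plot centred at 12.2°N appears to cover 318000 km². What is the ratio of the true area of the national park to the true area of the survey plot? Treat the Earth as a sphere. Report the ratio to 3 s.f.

0.734

On the plate carrée, areal scale = h·k = 1 × sec φ, so true area = apparent × cos φ.
True area of national park: 330000 × cos(46.3°) = 330000 × 0.6909 = 228000 km².
True area of survey plot: 318000 × cos(12.2°) = 318000 × 0.9774 = 310800 km².
Ratio = 228000 / 310800 ≈ 0.734.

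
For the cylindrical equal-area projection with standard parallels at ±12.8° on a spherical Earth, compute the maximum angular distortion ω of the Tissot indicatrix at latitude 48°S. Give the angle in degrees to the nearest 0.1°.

42.2°

For cylindrical equal-area with standard parallel φ₀, h = cos φ / cos φ₀ and k = cos φ₀ / cos φ, so h·k = 1.
At 48°: h = 0.6862, k = 1.457; principal scales a = 1.457, b = 0.6862.
sin(ω/2) = (a − b)/(a + b) = 0.7712/2.144 = 0.3598, so ω = 2 arcsin(0.3598) ≈ 42.2°.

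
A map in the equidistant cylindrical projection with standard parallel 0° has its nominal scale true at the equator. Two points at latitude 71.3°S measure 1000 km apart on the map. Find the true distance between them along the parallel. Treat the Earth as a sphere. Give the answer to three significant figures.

For the equirectangular projection with φ₀ = 0 (plate carrée), h = 1 along meridians and k = sec φ along parallels.
Along the parallel at 71.3°, map distances are exaggerated by k = sec 71.3° = 3.119.
True distance = 1000 / 3.119 = 1000 × cos 71.3° ≈ 321 km.

321 km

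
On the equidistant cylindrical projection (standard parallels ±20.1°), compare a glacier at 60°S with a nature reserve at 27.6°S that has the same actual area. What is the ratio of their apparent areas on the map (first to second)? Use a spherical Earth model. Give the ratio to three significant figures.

1.77

In the equirectangular projection with standard parallel φ₀ = 20.1° (x = Rλ cos φ₀, y = Rφ), meridians are true-scale (h = 1) and the parallel scale is k = cos φ₀ / cos φ.
Areal scale at 60°: h·k = 1.000 × 1.878 = 1.878.
Areal scale at 27.6°: h·k = 1.000 × 1.060 = 1.060.
Ratio = 1.878/1.060 ≈ 1.77.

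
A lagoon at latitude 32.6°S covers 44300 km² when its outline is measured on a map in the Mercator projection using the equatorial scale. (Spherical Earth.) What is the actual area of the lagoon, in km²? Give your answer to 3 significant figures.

Mercator is conformal, so the point scale is isotropic: h = k = sec φ = 1/cos φ.
Areal scale = k² = sec²φ = 1/cos²(32.6°) = 1/0.8425² = 1.409.
True area = apparent / (areal scale) = 44300 / 1.409 ≈ 31400 km².

31400 km²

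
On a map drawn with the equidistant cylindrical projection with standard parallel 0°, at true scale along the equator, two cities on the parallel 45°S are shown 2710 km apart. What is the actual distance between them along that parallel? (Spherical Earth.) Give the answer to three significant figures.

1920 km

Plate carrée maps x = Rλ, y = Rφ. The meridian scale is h = 1 and the parallel scale is k = 1/cos φ = sec φ.
Along the parallel at 45°, map distances are exaggerated by k = sec 45° = 1.414.
True distance = 2710 / 1.414 = 2710 × cos 45° ≈ 1920 km.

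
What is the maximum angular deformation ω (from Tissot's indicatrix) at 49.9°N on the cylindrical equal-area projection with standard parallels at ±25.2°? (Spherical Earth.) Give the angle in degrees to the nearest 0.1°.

Cylindrical equal-area (φ₀ = 25.2°): h = cos φ / cos 25.2° along meridians, k = cos 25.2° / cos φ along parallels; h·k = 1.
At 49.9°: h = 0.7119, k = 1.405; principal scales a = 1.405, b = 0.7119.
sin(ω/2) = (a − b)/(a + b) = 0.6929/2.117 = 0.3273, so ω = 2 arcsin(0.3273) ≈ 38.2°.

38.2°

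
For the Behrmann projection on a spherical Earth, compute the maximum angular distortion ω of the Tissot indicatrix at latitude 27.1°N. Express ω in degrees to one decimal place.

3.2°

Behrmann is a cylindrical equal-area projection with standard parallels at ±30°. For cylindrical equal-area with standard parallel φ₀, h = cos φ / cos φ₀ and k = cos φ₀ / cos φ, so h·k = 1.
At 27.1°: h = 1.028, k = 0.9728; principal scales a = 1.028, b = 0.9728.
sin(ω/2) = (a − b)/(a + b) = 0.05510/2.001 = 0.02754, so ω = 2 arcsin(0.02754) ≈ 3.2°.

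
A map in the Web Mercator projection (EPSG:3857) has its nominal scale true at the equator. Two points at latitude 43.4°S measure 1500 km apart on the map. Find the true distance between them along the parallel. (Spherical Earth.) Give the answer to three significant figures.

1090 km

The Mercator projection is conformal; its linear scale factor is the same in every direction and equals sec φ = 1/cos φ.
Along the parallel at 43.4°, map distances are exaggerated by k = sec 43.4° = 1.376.
True distance = 1500 / 1.376 = 1500 × cos 43.4° ≈ 1090 km.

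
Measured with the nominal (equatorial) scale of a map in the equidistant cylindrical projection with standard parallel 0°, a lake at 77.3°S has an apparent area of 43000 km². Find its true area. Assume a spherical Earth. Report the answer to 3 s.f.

9450 km²

Plate carrée maps x = Rλ, y = Rφ. The meridian scale is h = 1 and the parallel scale is k = 1/cos φ = sec φ.
Areal scale = h·k = 1 × sec φ; at 77.3°, h = 1.000, k = 4.549, so h·k = 4.549.
True area = apparent / (areal scale) = 43000 / 4.549 ≈ 9450 km².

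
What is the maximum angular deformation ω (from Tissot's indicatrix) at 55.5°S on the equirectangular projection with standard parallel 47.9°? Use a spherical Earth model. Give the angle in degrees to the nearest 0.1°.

The equidistant cylindrical projection with φ₀ = 47.9° has h = 1 (meridians true) and k = cos φ₀ / cos φ along parallels.
At 55.5°: h = 1.000, k = 1.184; principal scales a = 1.184, b = 1.000.
sin(ω/2) = (a − b)/(a + b) = 0.1836/2.184 = 0.08410, so ω = 2 arcsin(0.08410) ≈ 9.6°.

9.6°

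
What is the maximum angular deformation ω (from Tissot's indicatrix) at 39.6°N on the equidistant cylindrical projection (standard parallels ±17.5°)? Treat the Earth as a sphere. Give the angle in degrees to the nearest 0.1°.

The equidistant cylindrical projection with φ₀ = 17.5° has h = 1 (meridians true) and k = cos φ₀ / cos φ along parallels.
At 39.6°: h = 1.000, k = 1.238; principal scales a = 1.238, b = 1.000.
sin(ω/2) = (a − b)/(a + b) = 0.2378/2.238 = 0.1063, so ω = 2 arcsin(0.1063) ≈ 12.2°.

12.2°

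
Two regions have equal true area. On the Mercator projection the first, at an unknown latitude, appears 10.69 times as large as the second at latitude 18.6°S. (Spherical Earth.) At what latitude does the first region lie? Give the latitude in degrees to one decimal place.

73.1°

Mercator areal scale is sec²φ, so apparent-area ratio = sec²φ₁ / sec²φ₂ = cos²φ₂ / cos²φ₁.
cos²φ₂ / cos²φ₁ = 10.69  ⇒  cos φ₁ = cos 18.6° / √10.69 = 0.9478/3.270 = 0.2899.
φ₁ = arccos(0.2899) ≈ 73.1°.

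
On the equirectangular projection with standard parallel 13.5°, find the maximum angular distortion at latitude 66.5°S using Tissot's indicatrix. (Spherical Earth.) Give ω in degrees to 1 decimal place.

49.5°

With standard parallel φ₀ = 13.5°, the equirectangular projection gives x = Rλ cos φ₀, y = Rφ, so h = 1 and k = cos 13.5° / cos φ.
At 66.5°: h = 1.000, k = 2.439; principal scales a = 2.439, b = 1.000.
sin(ω/2) = (a − b)/(a + b) = 1.439/3.439 = 0.4184, so ω = 2 arcsin(0.4184) ≈ 49.5°.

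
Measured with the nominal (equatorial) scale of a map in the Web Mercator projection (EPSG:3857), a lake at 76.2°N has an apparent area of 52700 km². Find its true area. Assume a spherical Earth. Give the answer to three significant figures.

For Mercator, h = k = sec φ (a conformal cylindrical projection has a single point scale, 1/cos φ).
Areal scale = k² = sec²φ = 1/cos²(76.2°) = 1/0.2385² = 17.58.
True area = apparent / (areal scale) = 52700 / 17.58 ≈ 3000 km².

3000 km²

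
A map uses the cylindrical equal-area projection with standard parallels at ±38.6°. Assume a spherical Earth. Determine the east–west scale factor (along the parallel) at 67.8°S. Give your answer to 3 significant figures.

2.07

Cylindrical equal-area (φ₀ = 38.6°): h = cos φ / cos 38.6° along meridians, k = cos 38.6° / cos φ along parallels; h·k = 1.
k = cos 38.6° / cos 67.8° = 0.7815/0.3778 = 2.068.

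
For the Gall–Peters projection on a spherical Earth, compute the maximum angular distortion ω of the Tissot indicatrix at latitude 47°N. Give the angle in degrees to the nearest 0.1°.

The Gall–Peters projection is cylindrical equal-area with φ₀ = 45°. Cylindrical equal-area (φ₀ = 45°): h = cos φ / cos 45° along meridians, k = cos 45° / cos φ along parallels; h·k = 1.
At 47°: h = 0.9645, k = 1.037; principal scales a = 1.037, b = 0.9645.
sin(ω/2) = (a − b)/(a + b) = 0.07232/2.001 = 0.03614, so ω = 2 arcsin(0.03614) ≈ 4.1°.

4.1°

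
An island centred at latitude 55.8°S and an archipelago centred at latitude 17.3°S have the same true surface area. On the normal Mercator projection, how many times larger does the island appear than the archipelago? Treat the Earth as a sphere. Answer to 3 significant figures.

2.89

Mercator areal scale is sec²φ.
At 55.8°: sec²(55.8°) = 1/0.5621² = 3.165.
At 17.3°: sec²(17.3°) = 1/0.9548² = 1.097.
Ratio = 3.165/1.097 = cos²(17.3°)/cos²(55.8°) ≈ 2.89.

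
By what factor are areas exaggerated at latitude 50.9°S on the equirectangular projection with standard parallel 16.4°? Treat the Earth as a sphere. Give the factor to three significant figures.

The equidistant cylindrical projection with φ₀ = 16.4° has h = 1 (meridians true) and k = cos φ₀ / cos φ along parallels.
Areal scale = h·k = 1 × cos φ₀ / cos φ; at 50.9°, h = 1.000, k = 1.521, so h·k = 1.521.

1.52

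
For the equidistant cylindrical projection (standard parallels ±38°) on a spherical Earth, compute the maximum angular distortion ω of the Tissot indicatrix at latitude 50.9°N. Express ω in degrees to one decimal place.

12.7°

The equidistant cylindrical projection with φ₀ = 38° has h = 1 (meridians true) and k = cos φ₀ / cos φ along parallels.
At 50.9°: h = 1.000, k = 1.249; principal scales a = 1.249, b = 1.000.
sin(ω/2) = (a − b)/(a + b) = 0.2495/2.249 = 0.1109, so ω = 2 arcsin(0.1109) ≈ 12.7°.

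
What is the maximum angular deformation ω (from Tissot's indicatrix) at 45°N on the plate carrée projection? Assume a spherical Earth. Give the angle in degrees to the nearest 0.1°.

19.8°

Plate carrée maps x = Rλ, y = Rφ. The meridian scale is h = 1 and the parallel scale is k = 1/cos φ = sec φ.
At 45°: h = 1.000, k = 1.414; principal scales a = 1.414, b = 1.000.
sin(ω/2) = (a − b)/(a + b) = 0.4142/2.414 = 0.1716, so ω = 2 arcsin(0.1716) ≈ 19.8°.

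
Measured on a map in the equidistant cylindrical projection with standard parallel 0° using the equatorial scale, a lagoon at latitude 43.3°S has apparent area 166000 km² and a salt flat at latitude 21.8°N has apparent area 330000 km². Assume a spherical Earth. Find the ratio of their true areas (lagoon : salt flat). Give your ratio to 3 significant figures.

0.394

On the plate carrée, areal scale = h·k = 1 × sec φ, so true area = apparent × cos φ.
True area of lagoon: 166000 × cos(43.3°) = 166000 × 0.7278 = 120800 km².
True area of salt flat: 330000 × cos(21.8°) = 330000 × 0.9285 = 306400 km².
Ratio = 120800 / 306400 ≈ 0.394.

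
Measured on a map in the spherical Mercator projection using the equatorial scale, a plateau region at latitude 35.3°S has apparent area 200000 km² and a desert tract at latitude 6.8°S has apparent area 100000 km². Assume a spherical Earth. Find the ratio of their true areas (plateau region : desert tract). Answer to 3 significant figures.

1.35

On Mercator the areal scale is sec²φ, so true area = apparent × cos²φ.
True area of plateau region: 200000 × cos²(35.3°) = 200000 × 0.6661 = 133200 km².
True area of desert tract: 100000 × cos²(6.8°) = 100000 × 0.9860 = 98600 km².
Ratio = 133200 / 98600 ≈ 1.35.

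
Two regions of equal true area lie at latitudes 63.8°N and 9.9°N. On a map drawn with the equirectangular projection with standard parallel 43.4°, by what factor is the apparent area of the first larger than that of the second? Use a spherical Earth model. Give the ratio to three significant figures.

The equidistant cylindrical projection with φ₀ = 43.4° has h = 1 (meridians true) and k = cos φ₀ / cos φ along parallels.
Areal scale at 63.8°: h·k = 1.000 × 1.646 = 1.646.
Areal scale at 9.9°: h·k = 1.000 × 0.7376 = 0.7376.
Ratio = 1.646/0.7376 ≈ 2.23.

2.23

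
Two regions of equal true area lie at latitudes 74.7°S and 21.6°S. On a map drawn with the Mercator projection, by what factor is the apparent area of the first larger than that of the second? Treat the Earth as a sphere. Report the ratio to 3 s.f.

12.4

On Mercator, area is exaggerated by sec²φ = 1/cos²φ.
At 74.7°: sec²(74.7°) = 1/0.2639² = 14.36.
At 21.6°: sec²(21.6°) = 1/0.9298² = 1.157.
Ratio = 14.36/1.157 = cos²(21.6°)/cos²(74.7°) ≈ 12.4.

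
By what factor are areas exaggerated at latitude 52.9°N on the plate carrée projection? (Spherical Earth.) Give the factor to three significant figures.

1.66

For the equirectangular projection with φ₀ = 0 (plate carrée), h = 1 along meridians and k = sec φ along parallels.
Areal scale = h·k = 1 × sec φ; at 52.9°, h = 1.000, k = 1.658, so h·k = 1.658.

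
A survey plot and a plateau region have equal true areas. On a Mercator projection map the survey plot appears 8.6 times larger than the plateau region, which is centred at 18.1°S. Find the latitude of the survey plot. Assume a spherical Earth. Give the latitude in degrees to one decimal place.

71.1°

Mercator areal scale is sec²φ, so apparent-area ratio = sec²φ₁ / sec²φ₂ = cos²φ₂ / cos²φ₁.
cos²φ₂ / cos²φ₁ = 8.6  ⇒  cos φ₁ = cos 18.1° / √8.6 = 0.9505/2.933 = 0.3241.
φ₁ = arccos(0.3241) ≈ 71.1°.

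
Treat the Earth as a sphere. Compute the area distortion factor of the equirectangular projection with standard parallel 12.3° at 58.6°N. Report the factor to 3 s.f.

With standard parallel φ₀ = 12.3°, the equirectangular projection gives x = Rλ cos φ₀, y = Rφ, so h = 1 and k = cos 12.3° / cos φ.
Areal scale = h·k = 1 × cos φ₀ / cos φ; at 58.6°, h = 1.000, k = 1.875, so h·k = 1.875.

1.88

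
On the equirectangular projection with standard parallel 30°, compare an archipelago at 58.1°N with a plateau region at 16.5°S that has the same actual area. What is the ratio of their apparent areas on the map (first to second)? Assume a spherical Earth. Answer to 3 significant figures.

1.81

In the equirectangular projection with standard parallel φ₀ = 30° (x = Rλ cos φ₀, y = Rφ), meridians are true-scale (h = 1) and the parallel scale is k = cos φ₀ / cos φ.
Areal scale at 58.1°: h·k = 1.000 × 1.639 = 1.639.
Areal scale at 16.5°: h·k = 1.000 × 0.9032 = 0.9032.
Ratio = 1.639/0.9032 ≈ 1.81.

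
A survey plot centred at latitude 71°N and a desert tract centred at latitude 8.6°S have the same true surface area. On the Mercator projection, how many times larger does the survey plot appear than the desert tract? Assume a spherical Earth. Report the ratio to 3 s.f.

9.22

On Mercator, area is exaggerated by sec²φ = 1/cos²φ.
At 71°: sec²(71°) = 1/0.3256² = 9.434.
At 8.6°: sec²(8.6°) = 1/0.9888² = 1.023.
Ratio = 9.434/1.023 = cos²(8.6°)/cos²(71°) ≈ 9.22.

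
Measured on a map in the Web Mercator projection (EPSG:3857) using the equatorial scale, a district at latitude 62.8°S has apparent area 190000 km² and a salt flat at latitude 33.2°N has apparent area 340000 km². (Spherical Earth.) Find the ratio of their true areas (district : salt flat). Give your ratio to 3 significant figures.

On Mercator the areal scale is sec²φ, so true area = apparent × cos²φ.
True area of district: 190000 × cos²(62.8°) = 190000 × 0.2089 = 39700 km².
True area of salt flat: 340000 × cos²(33.2°) = 340000 × 0.7002 = 238100 km².
Ratio = 39700 / 238100 ≈ 0.167.

0.167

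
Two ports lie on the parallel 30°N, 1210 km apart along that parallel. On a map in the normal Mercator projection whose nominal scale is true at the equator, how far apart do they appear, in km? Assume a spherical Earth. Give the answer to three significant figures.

The Mercator projection is conformal; its linear scale factor is the same in every direction and equals sec φ = 1/cos φ.
Along the parallel, k = sec 30° = 1/0.8660 = 1.155.
Map distance = 1210 × 1.155 ≈ 1400 km.

1400 km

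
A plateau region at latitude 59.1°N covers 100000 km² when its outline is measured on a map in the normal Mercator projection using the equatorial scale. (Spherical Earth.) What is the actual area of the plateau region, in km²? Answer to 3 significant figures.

Mercator is conformal, so the point scale is isotropic: h = k = sec φ = 1/cos φ.
Areal scale = k² = sec²φ = 1/cos²(59.1°) = 1/0.5135² = 3.792.
True area = apparent / (areal scale) = 100000 / 3.792 ≈ 26400 km².

26400 km²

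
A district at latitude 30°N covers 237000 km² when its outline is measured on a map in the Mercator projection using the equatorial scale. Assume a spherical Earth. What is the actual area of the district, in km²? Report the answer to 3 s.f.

178000 km²

The Mercator projection is conformal; its linear scale factor is the same in every direction and equals sec φ = 1/cos φ.
Areal scale = k² = sec²φ = 1/cos²(30°) = 1/0.8660² = 1.333.
True area = apparent / (areal scale) = 237000 / 1.333 ≈ 178000 km².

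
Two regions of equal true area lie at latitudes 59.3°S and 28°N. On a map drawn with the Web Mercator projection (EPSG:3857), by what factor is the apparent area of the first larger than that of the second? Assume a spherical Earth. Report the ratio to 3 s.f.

Mercator areal scale is sec²φ.
At 59.3°: sec²(59.3°) = 1/0.5105² = 3.837.
At 28°: sec²(28°) = 1/0.8829² = 1.283.
Ratio = 3.837/1.283 = cos²(28°)/cos²(59.3°) ≈ 2.99.

2.99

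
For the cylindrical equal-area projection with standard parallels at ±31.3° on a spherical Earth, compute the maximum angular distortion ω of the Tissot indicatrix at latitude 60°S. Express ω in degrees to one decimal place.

For cylindrical equal-area with standard parallel φ₀, h = cos φ / cos φ₀ and k = cos φ₀ / cos φ, so h·k = 1.
At 60°: h = 0.5852, k = 1.709; principal scales a = 1.709, b = 0.5852.
sin(ω/2) = (a − b)/(a + b) = 1.124/2.294 = 0.4898, so ω = 2 arcsin(0.4898) ≈ 58.7°.

58.7°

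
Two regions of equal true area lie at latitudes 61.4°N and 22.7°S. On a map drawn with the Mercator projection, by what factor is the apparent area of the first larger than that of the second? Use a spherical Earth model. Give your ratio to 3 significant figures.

3.71

Mercator areal scale is sec²φ.
At 61.4°: sec²(61.4°) = 1/0.4787² = 4.364.
At 22.7°: sec²(22.7°) = 1/0.9225² = 1.175.
Ratio = 4.364/1.175 = cos²(22.7°)/cos²(61.4°) ≈ 3.71.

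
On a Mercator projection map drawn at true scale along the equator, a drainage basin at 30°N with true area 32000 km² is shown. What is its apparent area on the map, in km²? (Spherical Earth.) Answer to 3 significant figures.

42700 km²

Mercator is conformal, so the point scale is isotropic: h = k = sec φ = 1/cos φ.
Areal scale = k² = sec²φ = 1/cos²(30°) = 1/0.8660² = 1.333.
Apparent area = 32000 × 1.333 ≈ 42700 km².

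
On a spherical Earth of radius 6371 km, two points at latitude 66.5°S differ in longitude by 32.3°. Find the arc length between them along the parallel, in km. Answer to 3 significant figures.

1430 km

Arc length along a parallel = R cos φ · Δλ (with Δλ in radians).
= 6371 × cos 66.5° × (32.3° × π/180) = 6371 × 0.3987 × 0.5637 ≈ 1430 km.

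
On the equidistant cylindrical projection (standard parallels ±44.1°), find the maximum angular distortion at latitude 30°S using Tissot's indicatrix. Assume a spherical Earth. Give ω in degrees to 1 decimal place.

10.7°

The equidistant cylindrical projection with φ₀ = 44.1° has h = 1 (meridians true) and k = cos φ₀ / cos φ along parallels.
At 30°: h = 1.000, k = 0.8292; principal scales a = 1.000, b = 0.8292.
sin(ω/2) = (a − b)/(a + b) = 0.1708/1.829 = 0.09336, so ω = 2 arcsin(0.09336) ≈ 10.7°.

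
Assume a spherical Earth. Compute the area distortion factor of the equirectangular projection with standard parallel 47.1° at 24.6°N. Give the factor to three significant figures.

0.749

With standard parallel φ₀ = 47.1°, the equirectangular projection gives x = Rλ cos φ₀, y = Rφ, so h = 1 and k = cos 47.1° / cos φ.
Areal scale = h·k = 1 × cos φ₀ / cos φ; at 24.6°, h = 1.000, k = 0.7487, so h·k = 0.7487.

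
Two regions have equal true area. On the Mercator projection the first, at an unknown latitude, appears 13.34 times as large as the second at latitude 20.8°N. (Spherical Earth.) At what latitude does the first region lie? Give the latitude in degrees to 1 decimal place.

Mercator areal scale is sec²φ, so apparent-area ratio = sec²φ₁ / sec²φ₂ = cos²φ₂ / cos²φ₁.
cos²φ₂ / cos²φ₁ = 13.34  ⇒  cos φ₁ = cos 20.8° / √13.34 = 0.9348/3.652 = 0.2559.
φ₁ = arccos(0.2559) ≈ 75.2°.

75.2°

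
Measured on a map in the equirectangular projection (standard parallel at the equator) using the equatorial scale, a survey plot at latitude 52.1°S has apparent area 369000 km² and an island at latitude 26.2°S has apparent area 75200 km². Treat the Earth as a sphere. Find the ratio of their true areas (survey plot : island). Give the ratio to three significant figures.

On the plate carrée, areal scale = h·k = 1 × sec φ, so true area = apparent × cos φ.
True area of survey plot: 369000 × cos(52.1°) = 369000 × 0.6143 = 226700 km².
True area of island: 75200 × cos(26.2°) = 75200 × 0.8973 = 67470 km².
Ratio = 226700 / 67470 ≈ 3.36.

3.36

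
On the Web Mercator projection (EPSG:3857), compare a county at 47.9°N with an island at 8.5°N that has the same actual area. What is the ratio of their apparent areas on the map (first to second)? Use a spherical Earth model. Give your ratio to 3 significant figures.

Mercator areal scale is sec²φ.
At 47.9°: sec²(47.9°) = 1/0.6704² = 2.225.
At 8.5°: sec²(8.5°) = 1/0.9890² = 1.022.
Ratio = 2.225/1.022 = cos²(8.5°)/cos²(47.9°) ≈ 2.18.

2.18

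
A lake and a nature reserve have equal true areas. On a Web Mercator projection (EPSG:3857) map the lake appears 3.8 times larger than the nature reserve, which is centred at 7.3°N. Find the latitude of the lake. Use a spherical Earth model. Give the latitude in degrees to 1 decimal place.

On Mercator, (apparent₁)/(apparent₂) = sec²φ₁ / sec²φ₂ when true areas are equal.
cos²φ₂ / cos²φ₁ = 3.8  ⇒  cos φ₁ = cos 7.3° / √3.8 = 0.9919/1.949 = 0.5088.
φ₁ = arccos(0.5088) ≈ 59.4°.

59.4°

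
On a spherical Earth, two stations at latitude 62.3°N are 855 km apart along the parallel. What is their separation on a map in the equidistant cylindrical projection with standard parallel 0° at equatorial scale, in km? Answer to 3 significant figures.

1840 km

For the equirectangular projection with φ₀ = 0 (plate carrée), h = 1 along meridians and k = sec φ along parallels.
Along the parallel, k = sec 62.3° = 1/0.4648 = 2.151.
Map distance = 855 × 2.151 ≈ 1840 km.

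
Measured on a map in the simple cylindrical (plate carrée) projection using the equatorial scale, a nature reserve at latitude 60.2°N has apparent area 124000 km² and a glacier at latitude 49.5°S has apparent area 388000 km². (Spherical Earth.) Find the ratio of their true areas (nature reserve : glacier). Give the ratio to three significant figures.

Plate carrée has h = 1 and k = sec φ, giving areal scale sec φ; true area = (apparent area) · cos φ.
True area of nature reserve: 124000 × cos(60.2°) = 124000 × 0.4970 = 61620 km².
True area of glacier: 388000 × cos(49.5°) = 388000 × 0.6494 = 252000 km².
Ratio = 61620 / 252000 ≈ 0.245.

0.245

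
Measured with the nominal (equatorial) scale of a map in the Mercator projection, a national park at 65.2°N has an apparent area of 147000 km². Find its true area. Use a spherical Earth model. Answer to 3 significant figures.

For Mercator, h = k = sec φ (a conformal cylindrical projection has a single point scale, 1/cos φ).
Areal scale = k² = sec²φ = 1/cos²(65.2°) = 1/0.4195² = 5.684.
True area = apparent / (areal scale) = 147000 / 5.684 ≈ 25900 km².

25900 km²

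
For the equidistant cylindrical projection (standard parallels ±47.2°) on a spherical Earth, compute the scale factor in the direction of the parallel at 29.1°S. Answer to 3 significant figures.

The equidistant cylindrical projection with φ₀ = 47.2° has h = 1 (meridians true) and k = cos φ₀ / cos φ along parallels.
k = cos 47.2° / cos 29.1° = 0.6794/0.8738 = 0.7776.

0.778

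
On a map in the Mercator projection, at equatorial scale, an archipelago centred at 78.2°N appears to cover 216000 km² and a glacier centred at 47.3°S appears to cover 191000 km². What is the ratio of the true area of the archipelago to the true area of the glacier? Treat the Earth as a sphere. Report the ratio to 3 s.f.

0.103

On Mercator the areal scale is sec²φ, so true area = apparent × cos²φ.
True area of archipelago: 216000 × cos²(78.2°) = 216000 × 0.04182 = 9033 km².
True area of glacier: 191000 × cos²(47.3°) = 191000 × 0.4599 = 87840 km².
Ratio = 9033 / 87840 ≈ 0.103.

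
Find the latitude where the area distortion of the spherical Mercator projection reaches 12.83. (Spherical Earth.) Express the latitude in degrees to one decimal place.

73.8°

Mercator areal scale is sec²φ.
sec²φ = 12.83  ⇒  cos²φ = 0.07794  ⇒  cos φ = 0.2792.
φ = arccos(0.2792) ≈ 73.8°.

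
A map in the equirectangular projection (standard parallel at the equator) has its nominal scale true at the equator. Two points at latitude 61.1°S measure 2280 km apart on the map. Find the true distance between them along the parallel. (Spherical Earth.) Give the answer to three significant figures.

1100 km

In the plate carrée (x = Rλ, y = Rφ), meridians are true-scale (h = 1) and parallels are stretched by k = sec φ.
Along the parallel at 61.1°, map distances are exaggerated by k = sec 61.1° = 2.069.
True distance = 2280 / 2.069 = 2280 × cos 61.1° ≈ 1100 km.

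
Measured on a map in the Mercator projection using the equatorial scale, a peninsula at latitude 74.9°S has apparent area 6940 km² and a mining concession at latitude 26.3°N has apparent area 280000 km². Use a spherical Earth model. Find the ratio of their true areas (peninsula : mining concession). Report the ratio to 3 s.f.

0.00209

Since Mercator area scale is 1/cos²φ, the true area equals the apparent area multiplied by cos²φ.
True area of peninsula: 6940 × cos²(74.9°) = 6940 × 0.06786 = 471.0 km².
True area of mining concession: 280000 × cos²(26.3°) = 280000 × 0.8037 = 225000 km².
Ratio = 471.0 / 225000 ≈ 0.00209.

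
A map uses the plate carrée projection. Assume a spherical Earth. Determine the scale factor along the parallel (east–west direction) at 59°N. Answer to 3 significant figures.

For the equirectangular projection with φ₀ = 0 (plate carrée), h = 1 along meridians and k = sec φ along parallels.
k = 1/cos 59° = 1/0.5150 = 1.942.

1.94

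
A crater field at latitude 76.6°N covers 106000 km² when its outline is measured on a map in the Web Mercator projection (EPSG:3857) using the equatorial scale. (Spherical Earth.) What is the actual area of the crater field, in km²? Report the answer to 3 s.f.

5690 km²

The Mercator projection is conformal; its linear scale factor is the same in every direction and equals sec φ = 1/cos φ.
Areal scale = k² = sec²φ = 1/cos²(76.6°) = 1/0.2317² = 18.62.
True area = apparent / (areal scale) = 106000 / 18.62 ≈ 5690 km².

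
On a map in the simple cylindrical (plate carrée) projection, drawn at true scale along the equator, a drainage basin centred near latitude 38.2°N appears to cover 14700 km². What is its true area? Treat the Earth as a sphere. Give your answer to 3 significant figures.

11600 km²

In the plate carrée (x = Rλ, y = Rφ), meridians are true-scale (h = 1) and parallels are stretched by k = sec φ.
Areal scale = h·k = 1 × sec φ; at 38.2°, h = 1.000, k = 1.272, so h·k = 1.272.
True area = apparent / (areal scale) = 14700 / 1.272 ≈ 11600 km².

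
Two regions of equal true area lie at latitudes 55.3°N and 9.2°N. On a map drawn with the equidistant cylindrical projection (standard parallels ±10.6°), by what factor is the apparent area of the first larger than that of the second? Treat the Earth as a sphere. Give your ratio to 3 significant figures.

1.73

The equidistant cylindrical projection with φ₀ = 10.6° has h = 1 (meridians true) and k = cos φ₀ / cos φ along parallels.
Areal scale at 55.3°: h·k = 1.000 × 1.727 = 1.727.
Areal scale at 9.2°: h·k = 1.000 × 0.9957 = 0.9957.
Ratio = 1.727/0.9957 ≈ 1.73.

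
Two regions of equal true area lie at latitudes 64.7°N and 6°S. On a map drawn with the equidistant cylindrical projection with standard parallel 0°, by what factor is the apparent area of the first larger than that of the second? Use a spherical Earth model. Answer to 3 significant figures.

In the plate carrée (x = Rλ, y = Rφ), meridians are true-scale (h = 1) and parallels are stretched by k = sec φ.
Areal scale at 64.7°: h·k = 1.000 × 2.340 = 2.340.
Areal scale at 6°: h·k = 1.000 × 1.006 = 1.006.
Ratio = 2.340/1.006 ≈ 2.33.

2.33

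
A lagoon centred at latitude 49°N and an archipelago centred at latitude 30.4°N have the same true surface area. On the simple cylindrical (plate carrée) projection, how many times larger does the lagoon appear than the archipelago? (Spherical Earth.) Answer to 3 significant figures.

In the plate carrée (x = Rλ, y = Rφ), meridians are true-scale (h = 1) and parallels are stretched by k = sec φ.
Areal scale at 49°: h·k = 1.000 × 1.524 = 1.524.
Areal scale at 30.4°: h·k = 1.000 × 1.159 = 1.159.
Ratio = 1.524/1.159 ≈ 1.31.

1.31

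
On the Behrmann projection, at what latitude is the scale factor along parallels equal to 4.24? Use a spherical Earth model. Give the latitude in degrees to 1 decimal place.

78.2°

The Behrmann projection is cylindrical equal-area with φ₀ = 30°. A cylindrical equal-area projection with standard parallel φ₀ has meridian scale h = cos φ / cos φ₀ and parallel scale k = cos φ₀ / cos φ (so areas are preserved, h·k = 1).
k = cos φ₀ / cos φ = 4.24  ⇒  cos φ = cos 30° / 4.24 = 0.2043.
φ = arccos(0.2043) ≈ 78.2°.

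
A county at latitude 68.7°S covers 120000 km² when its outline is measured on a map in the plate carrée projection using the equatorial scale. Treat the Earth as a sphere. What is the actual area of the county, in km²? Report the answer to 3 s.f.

Plate carrée maps x = Rλ, y = Rφ. The meridian scale is h = 1 and the parallel scale is k = 1/cos φ = sec φ.
Areal scale = h·k = 1 × sec φ; at 68.7°, h = 1.000, k = 2.753, so h·k = 2.753.
True area = apparent / (areal scale) = 120000 / 2.753 ≈ 43600 km².

43600 km²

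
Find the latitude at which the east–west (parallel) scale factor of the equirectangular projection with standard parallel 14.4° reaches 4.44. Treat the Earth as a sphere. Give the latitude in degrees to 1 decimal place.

In the equirectangular projection with standard parallel φ₀ = 14.4° (x = Rλ cos φ₀, y = Rφ), meridians are true-scale (h = 1) and the parallel scale is k = cos φ₀ / cos φ.
k = cos φ₀ / cos φ = 4.44  ⇒  cos φ = cos 14.4° / 4.44 = 0.2181.
φ = arccos(0.2181) ≈ 77.4°.

77.4°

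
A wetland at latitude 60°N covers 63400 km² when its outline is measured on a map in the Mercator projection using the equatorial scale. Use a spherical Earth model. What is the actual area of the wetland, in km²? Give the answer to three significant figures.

15900 km²

Mercator is conformal, so the point scale is isotropic: h = k = sec φ = 1/cos φ.
Areal scale = k² = sec²φ = 1/cos²(60°) = 1/0.5000² = 4.000.
True area = apparent / (areal scale) = 63400 / 4.000 ≈ 15900 km².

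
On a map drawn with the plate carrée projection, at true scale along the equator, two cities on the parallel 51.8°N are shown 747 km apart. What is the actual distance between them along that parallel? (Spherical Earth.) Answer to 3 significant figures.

462 km

For the equirectangular projection with φ₀ = 0 (plate carrée), h = 1 along meridians and k = sec φ along parallels.
Along the parallel at 51.8°, map distances are exaggerated by k = sec 51.8° = 1.617.
True distance = 747 / 1.617 = 747 × cos 51.8° ≈ 462 km.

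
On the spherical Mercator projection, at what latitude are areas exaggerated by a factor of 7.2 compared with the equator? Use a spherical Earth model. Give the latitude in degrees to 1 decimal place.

68.1°

Mercator areal scale is sec²φ.
sec²φ = 7.2  ⇒  cos²φ = 0.1389  ⇒  cos φ = 0.3727.
φ = arccos(0.3727) ≈ 68.1°.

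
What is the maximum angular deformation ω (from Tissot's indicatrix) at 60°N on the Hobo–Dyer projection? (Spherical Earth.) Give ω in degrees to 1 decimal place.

51.1°

Hobo–Dyer is a cylindrical equal-area projection with standard parallels at ±37.5°. For cylindrical equal-area with standard parallel φ₀, h = cos φ / cos φ₀ and k = cos φ₀ / cos φ, so h·k = 1.
At 60°: h = 0.6302, k = 1.587; principal scales a = 1.587, b = 0.6302.
sin(ω/2) = (a − b)/(a + b) = 0.9565/2.217 = 0.4314, so ω = 2 arcsin(0.4314) ≈ 51.1°.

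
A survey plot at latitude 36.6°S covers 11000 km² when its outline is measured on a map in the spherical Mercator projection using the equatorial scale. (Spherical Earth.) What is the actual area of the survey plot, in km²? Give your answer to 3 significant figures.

For Mercator, h = k = sec φ (a conformal cylindrical projection has a single point scale, 1/cos φ).
Areal scale = k² = sec²φ = 1/cos²(36.6°) = 1/0.8028² = 1.552.
True area = apparent / (areal scale) = 11000 / 1.552 ≈ 7090 km².

7090 km²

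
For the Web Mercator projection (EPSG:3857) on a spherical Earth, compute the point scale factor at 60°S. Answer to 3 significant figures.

2.00

For Mercator, h = k = sec φ (a conformal cylindrical projection has a single point scale, 1/cos φ).
k = 1/cos 60° = 1/0.5000 = 2.000.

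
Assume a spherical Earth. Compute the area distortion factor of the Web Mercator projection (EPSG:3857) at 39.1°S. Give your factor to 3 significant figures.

1.66

The Mercator projection is conformal; its linear scale factor is the same in every direction and equals sec φ = 1/cos φ.
Areal scale = k² = sec²φ = 1/cos²(39.1°) = 1/0.7760² = 1.660.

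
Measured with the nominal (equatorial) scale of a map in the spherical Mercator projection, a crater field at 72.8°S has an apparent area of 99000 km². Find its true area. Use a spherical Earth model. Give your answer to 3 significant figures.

8660 km²

Mercator is conformal, so the point scale is isotropic: h = k = sec φ = 1/cos φ.
Areal scale = k² = sec²φ = 1/cos²(72.8°) = 1/0.2957² = 11.44.
True area = apparent / (areal scale) = 99000 / 11.44 ≈ 8660 km².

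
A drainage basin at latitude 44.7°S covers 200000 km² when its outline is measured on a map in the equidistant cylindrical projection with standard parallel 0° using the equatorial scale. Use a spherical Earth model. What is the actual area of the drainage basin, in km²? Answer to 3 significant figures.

142000 km²

Plate carrée maps x = Rλ, y = Rφ. The meridian scale is h = 1 and the parallel scale is k = 1/cos φ = sec φ.
Areal scale = h·k = 1 × sec φ; at 44.7°, h = 1.000, k = 1.407, so h·k = 1.407.
True area = apparent / (areal scale) = 200000 / 1.407 ≈ 142000 km².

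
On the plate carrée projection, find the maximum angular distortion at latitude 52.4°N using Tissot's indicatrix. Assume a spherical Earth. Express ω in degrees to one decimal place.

Plate carrée maps x = Rλ, y = Rφ. The meridian scale is h = 1 and the parallel scale is k = 1/cos φ = sec φ.
At 52.4°: h = 1.000, k = 1.639; principal scales a = 1.639, b = 1.000.
sin(ω/2) = (a − b)/(a + b) = 0.6390/2.639 = 0.2421, so ω = 2 arcsin(0.2421) ≈ 28.0°.

28.0°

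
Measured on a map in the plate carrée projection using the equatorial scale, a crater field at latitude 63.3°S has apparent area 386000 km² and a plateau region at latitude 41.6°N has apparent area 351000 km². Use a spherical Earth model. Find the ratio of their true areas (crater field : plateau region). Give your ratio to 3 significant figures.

Plate carrée has h = 1 and k = sec φ, giving areal scale sec φ; true area = (apparent area) · cos φ.
True area of crater field: 386000 × cos(63.3°) = 386000 × 0.4493 = 173400 km².
True area of plateau region: 351000 × cos(41.6°) = 351000 × 0.7478 = 262500 km².
Ratio = 173400 / 262500 ≈ 0.661.

0.661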